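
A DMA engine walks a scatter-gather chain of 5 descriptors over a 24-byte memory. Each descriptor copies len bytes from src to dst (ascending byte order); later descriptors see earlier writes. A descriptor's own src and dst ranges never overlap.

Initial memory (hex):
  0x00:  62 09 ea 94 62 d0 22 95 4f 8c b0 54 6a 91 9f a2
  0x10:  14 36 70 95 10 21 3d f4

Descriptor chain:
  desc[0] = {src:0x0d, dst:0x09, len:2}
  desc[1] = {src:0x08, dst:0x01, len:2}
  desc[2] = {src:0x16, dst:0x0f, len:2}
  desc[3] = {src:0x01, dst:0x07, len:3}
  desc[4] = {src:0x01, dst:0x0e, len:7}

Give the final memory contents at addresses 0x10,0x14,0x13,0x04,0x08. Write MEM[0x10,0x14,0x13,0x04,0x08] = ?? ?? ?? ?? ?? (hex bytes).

D0: mem[0x09..0x0a] <- [91 9f]
D1: mem[0x01..0x02] <- [4f 91]
D2: mem[0x0f..0x10] <- [3d f4]
D3: mem[0x07..0x09] <- [4f 91 94]
D4: mem[0x0e..0x14] <- [4f 91 94 62 d0 22 4f]
query mem[0x10]=0x94, mem[0x14]=0x4f, mem[0x13]=0x22, mem[0x04]=0x62, mem[0x08]=0x91

MEM[0x10,0x14,0x13,0x04,0x08] = 94 4f 22 62 91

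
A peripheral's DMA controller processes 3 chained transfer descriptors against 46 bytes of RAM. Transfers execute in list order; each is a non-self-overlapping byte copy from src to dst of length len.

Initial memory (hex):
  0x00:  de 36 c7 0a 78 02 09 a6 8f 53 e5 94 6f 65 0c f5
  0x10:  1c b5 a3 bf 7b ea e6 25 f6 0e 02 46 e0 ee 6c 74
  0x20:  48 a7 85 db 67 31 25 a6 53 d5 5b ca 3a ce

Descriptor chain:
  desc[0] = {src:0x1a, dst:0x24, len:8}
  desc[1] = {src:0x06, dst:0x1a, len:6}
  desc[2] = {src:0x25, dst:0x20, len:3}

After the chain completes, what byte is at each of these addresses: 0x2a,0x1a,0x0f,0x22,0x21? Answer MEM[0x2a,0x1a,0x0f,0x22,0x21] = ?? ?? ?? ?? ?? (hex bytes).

#0 dst[0x24+8] := {0x02,0x46,0xe0,0xee,0x6c,0x74,0x48,0xa7}
#1 dst[0x1a+6] := {0x09,0xa6,0x8f,0x53,0xe5,0x94}
#2 dst[0x20+3] := {0x46,0xe0,0xee}
query mem[0x2a]=0x48, mem[0x1a]=0x09, mem[0x0f]=0xf5, mem[0x22]=0xee, mem[0x21]=0xe0

MEM[0x2a,0x1a,0x0f,0x22,0x21] = 48 09 f5 ee e0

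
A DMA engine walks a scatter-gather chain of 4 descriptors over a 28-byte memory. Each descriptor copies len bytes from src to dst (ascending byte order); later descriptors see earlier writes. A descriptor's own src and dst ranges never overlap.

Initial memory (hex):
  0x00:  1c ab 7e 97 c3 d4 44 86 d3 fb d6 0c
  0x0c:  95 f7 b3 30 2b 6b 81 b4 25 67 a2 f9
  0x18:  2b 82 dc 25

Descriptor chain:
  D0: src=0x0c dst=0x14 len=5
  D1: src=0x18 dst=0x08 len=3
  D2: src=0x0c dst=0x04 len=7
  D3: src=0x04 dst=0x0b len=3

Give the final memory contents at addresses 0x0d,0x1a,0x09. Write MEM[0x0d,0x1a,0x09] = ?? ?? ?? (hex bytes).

MEM[0x0d,0x1a,0x09] = b3 dc 6b

  after D0: wrote 5B at 0x14 = 95f7b3302b
  after D1: wrote 3B at 0x08 = 2b82dc
  after D2: wrote 7B at 0x04 = 95f7b3302b6b81
  after D3: wrote 3B at 0x0b = 95f7b3
query mem[0x0d]=0xb3, mem[0x1a]=0xdc, mem[0x09]=0x6b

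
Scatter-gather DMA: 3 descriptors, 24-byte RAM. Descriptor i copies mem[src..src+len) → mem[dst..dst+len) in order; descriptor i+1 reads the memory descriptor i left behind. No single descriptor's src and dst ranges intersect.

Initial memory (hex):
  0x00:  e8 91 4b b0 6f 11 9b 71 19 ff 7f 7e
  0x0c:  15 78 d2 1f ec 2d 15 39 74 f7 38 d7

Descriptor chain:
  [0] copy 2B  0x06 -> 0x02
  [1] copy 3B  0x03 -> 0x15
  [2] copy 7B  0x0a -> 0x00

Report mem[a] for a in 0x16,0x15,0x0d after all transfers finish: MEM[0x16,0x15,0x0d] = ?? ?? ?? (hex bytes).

D0: mem[0x02..0x03] <- [9b 71]
D1: mem[0x15..0x17] <- [71 6f 11]
D2: mem[0x00..0x06] <- [7f 7e 15 78 d2 1f ec]
query mem[0x16]=0x6f, mem[0x15]=0x71, mem[0x0d]=0x78

MEM[0x16,0x15,0x0d] = 6f 71 78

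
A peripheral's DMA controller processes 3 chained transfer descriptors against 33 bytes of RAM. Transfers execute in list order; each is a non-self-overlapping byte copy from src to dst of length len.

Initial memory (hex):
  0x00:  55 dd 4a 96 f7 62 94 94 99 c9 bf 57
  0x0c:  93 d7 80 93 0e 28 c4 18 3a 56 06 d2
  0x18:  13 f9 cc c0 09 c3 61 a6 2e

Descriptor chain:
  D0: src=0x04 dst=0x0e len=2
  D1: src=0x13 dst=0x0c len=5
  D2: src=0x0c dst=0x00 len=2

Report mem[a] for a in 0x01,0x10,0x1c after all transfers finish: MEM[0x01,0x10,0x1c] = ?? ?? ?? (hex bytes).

D0: mem[0x0e..0x0f] <- [f7 62]
D1: mem[0x0c..0x10] <- [18 3a 56 06 d2]
D2: mem[0x00..0x01] <- [18 3a]
query mem[0x01]=0x3a, mem[0x10]=0xd2, mem[0x1c]=0x09

MEM[0x01,0x10,0x1c] = 3a d2 09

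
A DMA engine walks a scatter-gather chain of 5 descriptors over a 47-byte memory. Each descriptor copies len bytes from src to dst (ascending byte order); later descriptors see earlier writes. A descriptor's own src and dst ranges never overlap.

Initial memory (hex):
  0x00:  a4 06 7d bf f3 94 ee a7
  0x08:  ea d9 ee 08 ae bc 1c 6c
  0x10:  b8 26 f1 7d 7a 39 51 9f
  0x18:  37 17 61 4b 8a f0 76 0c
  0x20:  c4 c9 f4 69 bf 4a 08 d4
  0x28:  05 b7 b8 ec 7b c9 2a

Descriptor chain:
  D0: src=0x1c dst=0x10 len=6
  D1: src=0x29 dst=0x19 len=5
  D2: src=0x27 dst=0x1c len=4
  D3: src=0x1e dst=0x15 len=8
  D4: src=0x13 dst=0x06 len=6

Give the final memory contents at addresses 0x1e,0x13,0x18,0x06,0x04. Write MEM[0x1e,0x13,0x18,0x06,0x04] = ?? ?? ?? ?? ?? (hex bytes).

[0] 0x1c->0x10 len=6 : 8a f0 76 0c c4 c9
[1] 0x29->0x19 len=5 : b7 b8 ec 7b c9
[2] 0x27->0x1c len=4 : d4 05 b7 b8
[3] 0x1e->0x15 len=8 : b7 b8 c4 c9 f4 69 bf 4a
[4] 0x13->0x06 len=6 : 0c c4 b7 b8 c4 c9
query mem[0x1e]=0xb7, mem[0x13]=0x0c, mem[0x18]=0xc9, mem[0x06]=0x0c, mem[0x04]=0xf3

MEM[0x1e,0x13,0x18,0x06,0x04] = b7 0c c9 0c f3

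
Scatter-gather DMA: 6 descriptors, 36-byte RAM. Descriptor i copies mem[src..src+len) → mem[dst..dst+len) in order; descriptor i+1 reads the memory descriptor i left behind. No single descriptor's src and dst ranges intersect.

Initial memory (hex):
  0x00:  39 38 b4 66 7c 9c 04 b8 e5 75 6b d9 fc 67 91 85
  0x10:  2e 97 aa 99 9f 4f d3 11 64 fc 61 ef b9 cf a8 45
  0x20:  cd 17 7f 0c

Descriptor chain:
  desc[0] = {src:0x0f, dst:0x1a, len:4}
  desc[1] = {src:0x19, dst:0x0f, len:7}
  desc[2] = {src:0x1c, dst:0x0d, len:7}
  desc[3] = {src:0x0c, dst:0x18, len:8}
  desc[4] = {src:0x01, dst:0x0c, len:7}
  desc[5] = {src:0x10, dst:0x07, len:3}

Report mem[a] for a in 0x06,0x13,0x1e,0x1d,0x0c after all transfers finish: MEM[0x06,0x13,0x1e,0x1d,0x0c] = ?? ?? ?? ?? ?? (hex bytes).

#0 dst[0x1a+4] := {0x85,0x2e,0x97,0xaa}
#1 dst[0x0f+7] := {0xfc,0x85,0x2e,0x97,0xaa,0xa8,0x45}
#2 dst[0x0d+7] := {0x97,0xaa,0xa8,0x45,0xcd,0x17,0x7f}
#3 dst[0x18+8] := {0xfc,0x97,0xaa,0xa8,0x45,0xcd,0x17,0x7f}
#4 dst[0x0c+7] := {0x38,0xb4,0x66,0x7c,0x9c,0x04,0xb8}
#5 dst[0x07+3] := {0x9c,0x04,0xb8}
query mem[0x06]=0x04, mem[0x13]=0x7f, mem[0x1e]=0x17, mem[0x1d]=0xcd, mem[0x0c]=0x38

MEM[0x06,0x13,0x1e,0x1d,0x0c] = 04 7f 17 cd 38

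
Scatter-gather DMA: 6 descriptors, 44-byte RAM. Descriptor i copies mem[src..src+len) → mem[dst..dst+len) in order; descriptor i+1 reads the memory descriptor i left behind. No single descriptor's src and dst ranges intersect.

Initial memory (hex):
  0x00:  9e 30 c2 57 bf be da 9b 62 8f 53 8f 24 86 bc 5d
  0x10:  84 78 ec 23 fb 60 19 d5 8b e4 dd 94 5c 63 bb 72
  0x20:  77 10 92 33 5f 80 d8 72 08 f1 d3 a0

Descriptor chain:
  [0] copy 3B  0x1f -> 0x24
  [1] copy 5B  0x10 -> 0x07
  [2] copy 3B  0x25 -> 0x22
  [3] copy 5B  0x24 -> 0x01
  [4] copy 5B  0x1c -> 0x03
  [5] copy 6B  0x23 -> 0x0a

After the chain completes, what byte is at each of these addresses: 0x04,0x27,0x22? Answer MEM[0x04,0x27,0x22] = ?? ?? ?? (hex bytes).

MEM[0x04,0x27,0x22] = 63 72 77

[0] 0x1f->0x24 len=3 : 72 77 10
[1] 0x10->0x07 len=5 : 84 78 ec 23 fb
[2] 0x25->0x22 len=3 : 77 10 72
[3] 0x24->0x01 len=5 : 72 77 10 72 08
[4] 0x1c->0x03 len=5 : 5c 63 bb 72 77
[5] 0x23->0x0a len=6 : 10 72 77 10 72 08
query mem[0x04]=0x63, mem[0x27]=0x72, mem[0x22]=0x77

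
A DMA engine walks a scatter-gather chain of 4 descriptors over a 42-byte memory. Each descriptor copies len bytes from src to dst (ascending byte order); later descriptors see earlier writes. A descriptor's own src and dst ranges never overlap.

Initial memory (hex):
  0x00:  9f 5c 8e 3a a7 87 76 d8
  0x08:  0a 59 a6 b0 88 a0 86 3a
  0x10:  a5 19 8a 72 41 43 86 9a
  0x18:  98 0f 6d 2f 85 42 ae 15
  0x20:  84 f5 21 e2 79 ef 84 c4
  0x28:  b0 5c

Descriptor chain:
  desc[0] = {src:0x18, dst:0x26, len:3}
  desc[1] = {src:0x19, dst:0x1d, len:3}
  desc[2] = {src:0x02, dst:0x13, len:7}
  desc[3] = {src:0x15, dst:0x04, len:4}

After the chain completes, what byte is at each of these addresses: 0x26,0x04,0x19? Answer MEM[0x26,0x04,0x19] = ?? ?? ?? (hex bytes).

[0] 0x18->0x26 len=3 : 98 0f 6d
[1] 0x19->0x1d len=3 : 0f 6d 2f
[2] 0x02->0x13 len=7 : 8e 3a a7 87 76 d8 0a
[3] 0x15->0x04 len=4 : a7 87 76 d8
query mem[0x26]=0x98, mem[0x04]=0xa7, mem[0x19]=0x0a

MEM[0x26,0x04,0x19] = 98 a7 0a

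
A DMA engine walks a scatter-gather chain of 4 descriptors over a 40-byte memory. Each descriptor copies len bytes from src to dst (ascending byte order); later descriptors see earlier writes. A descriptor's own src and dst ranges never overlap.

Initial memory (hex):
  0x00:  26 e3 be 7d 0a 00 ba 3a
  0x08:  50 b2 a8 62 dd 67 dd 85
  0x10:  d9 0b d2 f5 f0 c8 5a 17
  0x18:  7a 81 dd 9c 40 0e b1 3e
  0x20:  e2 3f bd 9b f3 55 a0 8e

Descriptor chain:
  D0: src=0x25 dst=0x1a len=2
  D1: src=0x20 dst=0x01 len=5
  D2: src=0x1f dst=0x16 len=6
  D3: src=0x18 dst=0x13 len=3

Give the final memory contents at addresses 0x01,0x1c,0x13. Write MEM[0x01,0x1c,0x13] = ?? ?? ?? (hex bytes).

MEM[0x01,0x1c,0x13] = e2 40 3f

#0 dst[0x1a+2] := {0x55,0xa0}
#1 dst[0x01+5] := {0xe2,0x3f,0xbd,0x9b,0xf3}
#2 dst[0x16+6] := {0x3e,0xe2,0x3f,0xbd,0x9b,0xf3}
#3 dst[0x13+3] := {0x3f,0xbd,0x9b}
query mem[0x01]=0xe2, mem[0x1c]=0x40, mem[0x13]=0x3f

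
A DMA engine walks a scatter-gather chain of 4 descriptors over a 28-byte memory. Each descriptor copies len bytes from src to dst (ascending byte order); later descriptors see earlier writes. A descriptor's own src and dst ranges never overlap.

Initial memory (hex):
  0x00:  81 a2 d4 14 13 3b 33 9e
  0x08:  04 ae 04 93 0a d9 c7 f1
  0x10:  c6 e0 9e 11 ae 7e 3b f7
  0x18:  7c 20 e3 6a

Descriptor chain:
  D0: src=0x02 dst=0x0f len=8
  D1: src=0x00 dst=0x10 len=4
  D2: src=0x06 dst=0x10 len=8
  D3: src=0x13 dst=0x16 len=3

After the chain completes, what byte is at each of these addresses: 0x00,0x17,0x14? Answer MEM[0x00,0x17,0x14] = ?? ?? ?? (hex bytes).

MEM[0x00,0x17,0x14] = 81 04 04

  after D0: wrote 8B at 0x0f = d414133b339e04ae
  after D1: wrote 4B at 0x10 = 81a2d414
  after D2: wrote 8B at 0x10 = 339e04ae04930ad9
  after D3: wrote 3B at 0x16 = ae0493
query mem[0x00]=0x81, mem[0x17]=0x04, mem[0x14]=0x04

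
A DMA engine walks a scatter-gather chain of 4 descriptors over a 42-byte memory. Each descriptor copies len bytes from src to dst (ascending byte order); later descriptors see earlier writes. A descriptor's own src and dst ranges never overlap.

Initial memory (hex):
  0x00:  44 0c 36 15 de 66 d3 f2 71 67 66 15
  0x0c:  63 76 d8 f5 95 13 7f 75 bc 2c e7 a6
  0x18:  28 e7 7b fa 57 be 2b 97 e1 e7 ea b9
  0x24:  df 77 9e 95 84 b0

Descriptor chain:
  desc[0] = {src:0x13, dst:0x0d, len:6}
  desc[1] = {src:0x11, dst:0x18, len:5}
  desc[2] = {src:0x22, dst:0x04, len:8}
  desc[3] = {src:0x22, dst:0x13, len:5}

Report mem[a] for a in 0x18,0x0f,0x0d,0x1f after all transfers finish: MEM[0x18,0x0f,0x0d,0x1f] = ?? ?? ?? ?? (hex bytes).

MEM[0x18,0x0f,0x0d,0x1f] = a6 2c 75 97

D0: mem[0x0d..0x12] <- [75 bc 2c e7 a6 28]
D1: mem[0x18..0x1c] <- [a6 28 75 bc 2c]
D2: mem[0x04..0x0b] <- [ea b9 df 77 9e 95 84 b0]
D3: mem[0x13..0x17] <- [ea b9 df 77 9e]
query mem[0x18]=0xa6, mem[0x0f]=0x2c, mem[0x0d]=0x75, mem[0x1f]=0x97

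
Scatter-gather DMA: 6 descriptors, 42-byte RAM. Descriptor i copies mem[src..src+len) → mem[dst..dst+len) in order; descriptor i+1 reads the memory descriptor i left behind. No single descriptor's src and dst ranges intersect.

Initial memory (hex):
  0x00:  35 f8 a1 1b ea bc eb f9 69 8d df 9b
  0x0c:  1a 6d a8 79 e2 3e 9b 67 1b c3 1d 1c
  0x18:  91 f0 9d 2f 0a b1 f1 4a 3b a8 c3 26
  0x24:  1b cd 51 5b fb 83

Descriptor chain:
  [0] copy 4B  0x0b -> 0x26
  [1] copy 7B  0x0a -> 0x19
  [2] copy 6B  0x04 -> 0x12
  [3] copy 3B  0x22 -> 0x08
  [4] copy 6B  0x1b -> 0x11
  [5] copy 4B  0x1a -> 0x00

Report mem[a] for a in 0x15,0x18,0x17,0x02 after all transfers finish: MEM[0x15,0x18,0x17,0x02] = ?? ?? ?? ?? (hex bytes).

MEM[0x15,0x18,0x17,0x02] = e2 91 8d 6d

[0] 0x0b->0x26 len=4 : 9b 1a 6d a8
[1] 0x0a->0x19 len=7 : df 9b 1a 6d a8 79 e2
[2] 0x04->0x12 len=6 : ea bc eb f9 69 8d
[3] 0x22->0x08 len=3 : c3 26 1b
[4] 0x1b->0x11 len=6 : 1a 6d a8 79 e2 3b
[5] 0x1a->0x00 len=4 : 9b 1a 6d a8
query mem[0x15]=0xe2, mem[0x18]=0x91, mem[0x17]=0x8d, mem[0x02]=0x6d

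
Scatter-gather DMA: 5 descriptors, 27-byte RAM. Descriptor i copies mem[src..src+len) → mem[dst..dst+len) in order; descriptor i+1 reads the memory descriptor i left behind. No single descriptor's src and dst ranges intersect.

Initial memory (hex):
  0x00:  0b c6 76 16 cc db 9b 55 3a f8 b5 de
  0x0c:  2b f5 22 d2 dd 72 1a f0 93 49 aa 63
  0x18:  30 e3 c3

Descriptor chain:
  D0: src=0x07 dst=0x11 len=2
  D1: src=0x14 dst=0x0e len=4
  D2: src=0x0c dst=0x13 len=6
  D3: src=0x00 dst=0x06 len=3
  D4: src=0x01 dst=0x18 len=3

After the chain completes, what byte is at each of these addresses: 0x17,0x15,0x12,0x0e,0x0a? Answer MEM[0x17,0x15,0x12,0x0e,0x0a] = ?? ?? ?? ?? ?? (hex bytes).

[0] 0x07->0x11 len=2 : 55 3a
[1] 0x14->0x0e len=4 : 93 49 aa 63
[2] 0x0c->0x13 len=6 : 2b f5 93 49 aa 63
[3] 0x00->0x06 len=3 : 0b c6 76
[4] 0x01->0x18 len=3 : c6 76 16
query mem[0x17]=0xaa, mem[0x15]=0x93, mem[0x12]=0x3a, mem[0x0e]=0x93, mem[0x0a]=0xb5

MEM[0x17,0x15,0x12,0x0e,0x0a] = aa 93 3a 93 b5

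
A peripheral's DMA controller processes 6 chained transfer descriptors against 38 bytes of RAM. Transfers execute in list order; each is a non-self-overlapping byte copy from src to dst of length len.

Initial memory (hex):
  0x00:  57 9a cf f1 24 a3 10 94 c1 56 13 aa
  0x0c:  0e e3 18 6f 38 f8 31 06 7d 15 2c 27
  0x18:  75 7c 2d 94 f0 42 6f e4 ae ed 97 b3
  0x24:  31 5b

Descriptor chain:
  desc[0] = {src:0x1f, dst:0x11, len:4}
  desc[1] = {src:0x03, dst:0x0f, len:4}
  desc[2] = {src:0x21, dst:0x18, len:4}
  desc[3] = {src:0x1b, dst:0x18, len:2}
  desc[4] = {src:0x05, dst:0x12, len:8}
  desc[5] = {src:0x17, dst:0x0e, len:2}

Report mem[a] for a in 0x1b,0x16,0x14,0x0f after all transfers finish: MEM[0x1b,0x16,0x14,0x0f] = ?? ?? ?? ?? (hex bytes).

[0] 0x1f->0x11 len=4 : e4 ae ed 97
[1] 0x03->0x0f len=4 : f1 24 a3 10
[2] 0x21->0x18 len=4 : ed 97 b3 31
[3] 0x1b->0x18 len=2 : 31 f0
[4] 0x05->0x12 len=8 : a3 10 94 c1 56 13 aa 0e
[5] 0x17->0x0e len=2 : 13 aa
query mem[0x1b]=0x31, mem[0x16]=0x56, mem[0x14]=0x94, mem[0x0f]=0xaa

MEM[0x1b,0x16,0x14,0x0f] = 31 56 94 aa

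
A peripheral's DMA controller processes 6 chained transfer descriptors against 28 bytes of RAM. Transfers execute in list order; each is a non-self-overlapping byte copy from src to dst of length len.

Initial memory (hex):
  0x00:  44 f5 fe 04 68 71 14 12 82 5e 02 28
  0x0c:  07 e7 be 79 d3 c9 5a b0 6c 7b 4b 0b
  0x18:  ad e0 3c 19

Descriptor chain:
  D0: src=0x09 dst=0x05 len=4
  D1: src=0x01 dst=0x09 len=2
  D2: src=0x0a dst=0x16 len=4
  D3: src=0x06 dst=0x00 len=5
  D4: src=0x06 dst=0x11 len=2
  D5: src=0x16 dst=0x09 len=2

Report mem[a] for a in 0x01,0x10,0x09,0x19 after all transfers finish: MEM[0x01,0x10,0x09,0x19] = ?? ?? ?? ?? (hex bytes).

#0 dst[0x05+4] := {0x5e,0x02,0x28,0x07}
#1 dst[0x09+2] := {0xf5,0xfe}
#2 dst[0x16+4] := {0xfe,0x28,0x07,0xe7}
#3 dst[0x00+5] := {0x02,0x28,0x07,0xf5,0xfe}
#4 dst[0x11+2] := {0x02,0x28}
#5 dst[0x09+2] := {0xfe,0x28}
query mem[0x01]=0x28, mem[0x10]=0xd3, mem[0x09]=0xfe, mem[0x19]=0xe7

MEM[0x01,0x10,0x09,0x19] = 28 d3 fe e7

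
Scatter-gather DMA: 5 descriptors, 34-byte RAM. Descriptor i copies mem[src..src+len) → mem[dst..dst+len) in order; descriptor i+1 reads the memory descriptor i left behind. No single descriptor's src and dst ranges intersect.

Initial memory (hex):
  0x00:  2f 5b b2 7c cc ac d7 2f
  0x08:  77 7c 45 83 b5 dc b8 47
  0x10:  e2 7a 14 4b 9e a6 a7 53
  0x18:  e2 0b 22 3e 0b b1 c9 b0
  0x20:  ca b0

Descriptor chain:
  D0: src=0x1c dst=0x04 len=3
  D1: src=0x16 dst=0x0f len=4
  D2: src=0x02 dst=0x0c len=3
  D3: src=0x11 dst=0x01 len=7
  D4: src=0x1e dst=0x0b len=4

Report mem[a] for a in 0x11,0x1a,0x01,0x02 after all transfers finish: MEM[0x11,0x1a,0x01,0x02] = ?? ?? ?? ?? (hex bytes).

  after D0: wrote 3B at 0x04 = 0bb1c9
  after D1: wrote 4B at 0x0f = a753e20b
  after D2: wrote 3B at 0x0c = b27c0b
  after D3: wrote 7B at 0x01 = e20b4b9ea6a753
  after D4: wrote 4B at 0x0b = c9b0cab0
query mem[0x11]=0xe2, mem[0x1a]=0x22, mem[0x01]=0xe2, mem[0x02]=0x0b

MEM[0x11,0x1a,0x01,0x02] = e2 22 e2 0b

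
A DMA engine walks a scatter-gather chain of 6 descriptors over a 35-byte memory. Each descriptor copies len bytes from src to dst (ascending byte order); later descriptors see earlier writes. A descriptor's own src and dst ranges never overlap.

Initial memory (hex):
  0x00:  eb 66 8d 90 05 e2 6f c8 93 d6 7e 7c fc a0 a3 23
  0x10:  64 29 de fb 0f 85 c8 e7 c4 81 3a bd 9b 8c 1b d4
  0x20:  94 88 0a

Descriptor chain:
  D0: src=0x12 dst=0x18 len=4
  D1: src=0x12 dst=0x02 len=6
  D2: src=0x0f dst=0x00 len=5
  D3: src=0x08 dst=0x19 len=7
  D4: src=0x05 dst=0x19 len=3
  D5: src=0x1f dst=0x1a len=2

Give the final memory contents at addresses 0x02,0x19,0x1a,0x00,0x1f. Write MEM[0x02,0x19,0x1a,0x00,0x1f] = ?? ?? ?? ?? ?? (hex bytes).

D0: mem[0x18..0x1b] <- [de fb 0f 85]
D1: mem[0x02..0x07] <- [de fb 0f 85 c8 e7]
D2: mem[0x00..0x04] <- [23 64 29 de fb]
D3: mem[0x19..0x1f] <- [93 d6 7e 7c fc a0 a3]
D4: mem[0x19..0x1b] <- [85 c8 e7]
D5: mem[0x1a..0x1b] <- [a3 94]
query mem[0x02]=0x29, mem[0x19]=0x85, mem[0x1a]=0xa3, mem[0x00]=0x23, mem[0x1f]=0xa3

MEM[0x02,0x19,0x1a,0x00,0x1f] = 29 85 a3 23 a3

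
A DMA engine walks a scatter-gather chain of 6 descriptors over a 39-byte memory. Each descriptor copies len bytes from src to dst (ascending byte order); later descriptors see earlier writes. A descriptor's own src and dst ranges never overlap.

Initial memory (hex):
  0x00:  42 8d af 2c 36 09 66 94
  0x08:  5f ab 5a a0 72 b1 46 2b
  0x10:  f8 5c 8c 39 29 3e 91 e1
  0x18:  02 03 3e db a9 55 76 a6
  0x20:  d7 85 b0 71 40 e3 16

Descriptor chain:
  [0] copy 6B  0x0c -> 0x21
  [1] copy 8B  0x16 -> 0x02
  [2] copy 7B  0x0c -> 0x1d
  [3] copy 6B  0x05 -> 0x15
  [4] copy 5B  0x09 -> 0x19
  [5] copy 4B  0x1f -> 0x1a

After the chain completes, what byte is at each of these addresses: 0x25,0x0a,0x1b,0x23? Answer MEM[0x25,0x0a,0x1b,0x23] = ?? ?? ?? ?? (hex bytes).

#0 dst[0x21+6] := {0x72,0xb1,0x46,0x2b,0xf8,0x5c}
#1 dst[0x02+8] := {0x91,0xe1,0x02,0x03,0x3e,0xdb,0xa9,0x55}
#2 dst[0x1d+7] := {0x72,0xb1,0x46,0x2b,0xf8,0x5c,0x8c}
#3 dst[0x15+6] := {0x03,0x3e,0xdb,0xa9,0x55,0x5a}
#4 dst[0x19+5] := {0x55,0x5a,0xa0,0x72,0xb1}
#5 dst[0x1a+4] := {0x46,0x2b,0xf8,0x5c}
query mem[0x25]=0xf8, mem[0x0a]=0x5a, mem[0x1b]=0x2b, mem[0x23]=0x8c

MEM[0x25,0x0a,0x1b,0x23] = f8 5a 2b 8c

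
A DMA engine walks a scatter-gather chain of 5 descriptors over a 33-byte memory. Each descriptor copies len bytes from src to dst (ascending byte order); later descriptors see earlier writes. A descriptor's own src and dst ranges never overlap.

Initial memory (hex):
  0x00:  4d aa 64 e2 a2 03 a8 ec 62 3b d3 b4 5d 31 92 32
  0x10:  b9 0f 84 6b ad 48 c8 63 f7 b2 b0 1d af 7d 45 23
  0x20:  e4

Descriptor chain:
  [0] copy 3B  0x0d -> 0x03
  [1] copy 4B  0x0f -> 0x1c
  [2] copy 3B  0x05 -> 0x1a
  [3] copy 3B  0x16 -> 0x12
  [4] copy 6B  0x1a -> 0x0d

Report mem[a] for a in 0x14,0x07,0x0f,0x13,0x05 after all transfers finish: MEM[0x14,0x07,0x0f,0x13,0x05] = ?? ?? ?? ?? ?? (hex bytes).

MEM[0x14,0x07,0x0f,0x13,0x05] = f7 ec ec 63 32

[0] 0x0d->0x03 len=3 : 31 92 32
[1] 0x0f->0x1c len=4 : 32 b9 0f 84
[2] 0x05->0x1a len=3 : 32 a8 ec
[3] 0x16->0x12 len=3 : c8 63 f7
[4] 0x1a->0x0d len=6 : 32 a8 ec b9 0f 84
query mem[0x14]=0xf7, mem[0x07]=0xec, mem[0x0f]=0xec, mem[0x13]=0x63, mem[0x05]=0x32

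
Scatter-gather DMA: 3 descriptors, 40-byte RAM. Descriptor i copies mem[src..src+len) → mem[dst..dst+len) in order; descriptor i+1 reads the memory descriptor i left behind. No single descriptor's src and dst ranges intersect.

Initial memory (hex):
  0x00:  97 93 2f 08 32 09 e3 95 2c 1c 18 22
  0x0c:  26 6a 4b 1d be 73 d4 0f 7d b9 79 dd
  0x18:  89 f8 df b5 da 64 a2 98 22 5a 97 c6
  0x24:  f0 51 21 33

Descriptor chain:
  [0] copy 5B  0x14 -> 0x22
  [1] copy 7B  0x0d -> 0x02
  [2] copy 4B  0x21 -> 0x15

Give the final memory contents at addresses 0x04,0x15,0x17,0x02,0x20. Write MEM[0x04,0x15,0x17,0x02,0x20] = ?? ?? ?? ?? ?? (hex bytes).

#0 dst[0x22+5] := {0x7d,0xb9,0x79,0xdd,0x89}
#1 dst[0x02+7] := {0x6a,0x4b,0x1d,0xbe,0x73,0xd4,0x0f}
#2 dst[0x15+4] := {0x5a,0x7d,0xb9,0x79}
query mem[0x04]=0x1d, mem[0x15]=0x5a, mem[0x17]=0xb9, mem[0x02]=0x6a, mem[0x20]=0x22

MEM[0x04,0x15,0x17,0x02,0x20] = 1d 5a b9 6a 22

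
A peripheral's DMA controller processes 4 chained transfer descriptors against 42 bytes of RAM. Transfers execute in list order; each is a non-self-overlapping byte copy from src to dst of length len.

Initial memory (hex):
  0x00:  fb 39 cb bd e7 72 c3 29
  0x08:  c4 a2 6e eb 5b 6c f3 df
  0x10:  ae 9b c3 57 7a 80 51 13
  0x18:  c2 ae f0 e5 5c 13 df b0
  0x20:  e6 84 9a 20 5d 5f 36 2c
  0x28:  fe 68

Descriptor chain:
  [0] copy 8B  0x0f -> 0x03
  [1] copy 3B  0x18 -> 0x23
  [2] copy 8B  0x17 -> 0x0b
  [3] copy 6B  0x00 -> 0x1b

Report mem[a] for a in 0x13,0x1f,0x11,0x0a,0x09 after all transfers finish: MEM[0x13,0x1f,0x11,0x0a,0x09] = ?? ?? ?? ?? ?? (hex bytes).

[0] 0x0f->0x03 len=8 : df ae 9b c3 57 7a 80 51
[1] 0x18->0x23 len=3 : c2 ae f0
[2] 0x17->0x0b len=8 : 13 c2 ae f0 e5 5c 13 df
[3] 0x00->0x1b len=6 : fb 39 cb df ae 9b
query mem[0x13]=0x57, mem[0x1f]=0xae, mem[0x11]=0x13, mem[0x0a]=0x51, mem[0x09]=0x80

MEM[0x13,0x1f,0x11,0x0a,0x09] = 57 ae 13 51 80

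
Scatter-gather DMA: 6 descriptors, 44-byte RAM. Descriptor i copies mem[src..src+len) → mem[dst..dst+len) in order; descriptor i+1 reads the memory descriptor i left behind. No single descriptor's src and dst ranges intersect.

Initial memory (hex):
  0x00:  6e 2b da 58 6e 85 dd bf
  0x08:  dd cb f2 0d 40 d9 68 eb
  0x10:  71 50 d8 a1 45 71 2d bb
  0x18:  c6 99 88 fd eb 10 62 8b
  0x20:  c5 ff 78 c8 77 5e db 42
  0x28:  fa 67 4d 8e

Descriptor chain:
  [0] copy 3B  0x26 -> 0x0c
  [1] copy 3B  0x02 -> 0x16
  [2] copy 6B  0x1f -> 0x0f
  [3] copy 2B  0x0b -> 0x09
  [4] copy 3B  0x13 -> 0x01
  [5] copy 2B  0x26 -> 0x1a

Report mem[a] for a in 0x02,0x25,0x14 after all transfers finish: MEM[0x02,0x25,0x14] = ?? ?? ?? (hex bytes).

D0: mem[0x0c..0x0e] <- [db 42 fa]
D1: mem[0x16..0x18] <- [da 58 6e]
D2: mem[0x0f..0x14] <- [8b c5 ff 78 c8 77]
D3: mem[0x09..0x0a] <- [0d db]
D4: mem[0x01..0x03] <- [c8 77 71]
D5: mem[0x1a..0x1b] <- [db 42]
query mem[0x02]=0x77, mem[0x25]=0x5e, mem[0x14]=0x77

MEM[0x02,0x25,0x14] = 77 5e 77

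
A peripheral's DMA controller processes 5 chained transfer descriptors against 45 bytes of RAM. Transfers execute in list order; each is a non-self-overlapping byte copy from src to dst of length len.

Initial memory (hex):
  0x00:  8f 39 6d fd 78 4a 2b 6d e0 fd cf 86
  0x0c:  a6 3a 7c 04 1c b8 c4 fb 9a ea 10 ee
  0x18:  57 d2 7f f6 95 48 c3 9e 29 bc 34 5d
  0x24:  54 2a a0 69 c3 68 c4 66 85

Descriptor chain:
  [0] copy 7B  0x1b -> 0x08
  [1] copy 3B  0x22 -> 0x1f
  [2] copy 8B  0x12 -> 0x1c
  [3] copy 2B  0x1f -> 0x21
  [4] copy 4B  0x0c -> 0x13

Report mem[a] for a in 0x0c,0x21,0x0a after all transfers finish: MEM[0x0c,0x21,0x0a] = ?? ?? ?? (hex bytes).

MEM[0x0c,0x21,0x0a] = 9e ea 48

[0] 0x1b->0x08 len=7 : f6 95 48 c3 9e 29 bc
[1] 0x22->0x1f len=3 : 34 5d 54
[2] 0x12->0x1c len=8 : c4 fb 9a ea 10 ee 57 d2
[3] 0x1f->0x21 len=2 : ea 10
[4] 0x0c->0x13 len=4 : 9e 29 bc 04
query mem[0x0c]=0x9e, mem[0x21]=0xea, mem[0x0a]=0x48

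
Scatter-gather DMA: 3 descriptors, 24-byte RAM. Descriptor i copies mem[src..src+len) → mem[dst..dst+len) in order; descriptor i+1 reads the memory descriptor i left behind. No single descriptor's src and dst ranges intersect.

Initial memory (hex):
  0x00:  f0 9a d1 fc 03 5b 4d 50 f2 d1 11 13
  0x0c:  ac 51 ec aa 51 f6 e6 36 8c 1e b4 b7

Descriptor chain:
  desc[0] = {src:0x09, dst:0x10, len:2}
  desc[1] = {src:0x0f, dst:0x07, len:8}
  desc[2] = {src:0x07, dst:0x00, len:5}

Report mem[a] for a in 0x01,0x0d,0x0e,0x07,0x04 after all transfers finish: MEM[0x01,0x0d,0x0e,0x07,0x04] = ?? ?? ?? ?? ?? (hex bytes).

MEM[0x01,0x0d,0x0e,0x07,0x04] = d1 1e b4 aa 36

D0: mem[0x10..0x11] <- [d1 11]
D1: mem[0x07..0x0e] <- [aa d1 11 e6 36 8c 1e b4]
D2: mem[0x00..0x04] <- [aa d1 11 e6 36]
query mem[0x01]=0xd1, mem[0x0d]=0x1e, mem[0x0e]=0xb4, mem[0x07]=0xaa, mem[0x04]=0x36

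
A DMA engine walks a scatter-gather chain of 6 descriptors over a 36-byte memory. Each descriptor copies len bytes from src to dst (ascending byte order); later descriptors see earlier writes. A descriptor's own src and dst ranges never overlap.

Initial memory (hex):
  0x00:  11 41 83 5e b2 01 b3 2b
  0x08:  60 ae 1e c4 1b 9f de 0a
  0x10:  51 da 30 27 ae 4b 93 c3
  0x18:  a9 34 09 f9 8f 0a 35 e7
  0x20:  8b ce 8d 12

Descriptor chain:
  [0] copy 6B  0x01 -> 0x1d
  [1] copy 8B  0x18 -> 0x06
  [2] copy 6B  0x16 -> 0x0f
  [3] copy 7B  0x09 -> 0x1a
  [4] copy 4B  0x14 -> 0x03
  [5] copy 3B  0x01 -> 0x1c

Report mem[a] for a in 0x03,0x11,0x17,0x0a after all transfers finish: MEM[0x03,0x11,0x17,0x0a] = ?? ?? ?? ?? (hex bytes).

  after D0: wrote 6B at 0x1d = 41835eb201b3
  after D1: wrote 8B at 0x06 = a93409f98f41835e
  after D2: wrote 6B at 0x0f = 93c3a93409f9
  after D3: wrote 7B at 0x1a = f98f41835ede93
  after D4: wrote 4B at 0x03 = f94b93c3
  after D5: wrote 3B at 0x1c = 4183f9
query mem[0x03]=0xf9, mem[0x11]=0xa9, mem[0x17]=0xc3, mem[0x0a]=0x8f

MEM[0x03,0x11,0x17,0x0a] = f9 a9 c3 8f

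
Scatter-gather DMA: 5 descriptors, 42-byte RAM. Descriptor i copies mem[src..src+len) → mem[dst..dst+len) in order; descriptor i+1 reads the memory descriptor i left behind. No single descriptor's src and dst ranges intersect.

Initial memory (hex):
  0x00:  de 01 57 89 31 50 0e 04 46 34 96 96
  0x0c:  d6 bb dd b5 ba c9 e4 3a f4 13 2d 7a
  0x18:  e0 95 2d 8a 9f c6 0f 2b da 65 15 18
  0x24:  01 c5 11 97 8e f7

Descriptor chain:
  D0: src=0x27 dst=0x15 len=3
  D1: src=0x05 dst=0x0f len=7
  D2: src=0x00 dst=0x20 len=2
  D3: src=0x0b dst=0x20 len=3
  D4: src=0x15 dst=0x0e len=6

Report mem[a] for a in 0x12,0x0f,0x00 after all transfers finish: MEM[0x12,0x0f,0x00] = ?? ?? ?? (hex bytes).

MEM[0x12,0x0f,0x00] = 95 8e de

  after D0: wrote 3B at 0x15 = 978ef7
  after D1: wrote 7B at 0x0f = 500e0446349696
  after D2: wrote 2B at 0x20 = de01
  after D3: wrote 3B at 0x20 = 96d6bb
  after D4: wrote 6B at 0x0e = 968ef7e0952d
query mem[0x12]=0x95, mem[0x0f]=0x8e, mem[0x00]=0xde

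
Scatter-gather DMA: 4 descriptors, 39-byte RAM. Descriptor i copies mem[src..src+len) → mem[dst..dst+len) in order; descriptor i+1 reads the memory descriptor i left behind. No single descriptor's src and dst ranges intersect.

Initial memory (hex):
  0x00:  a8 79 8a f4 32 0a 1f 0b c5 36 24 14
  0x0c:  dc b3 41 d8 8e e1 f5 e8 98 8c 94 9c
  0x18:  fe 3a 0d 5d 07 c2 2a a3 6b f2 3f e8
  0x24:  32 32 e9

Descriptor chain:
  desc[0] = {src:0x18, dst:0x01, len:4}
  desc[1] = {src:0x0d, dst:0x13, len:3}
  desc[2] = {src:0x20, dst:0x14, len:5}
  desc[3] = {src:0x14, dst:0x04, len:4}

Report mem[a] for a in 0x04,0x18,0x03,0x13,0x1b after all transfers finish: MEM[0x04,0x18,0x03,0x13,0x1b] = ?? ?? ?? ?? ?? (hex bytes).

#0 dst[0x01+4] := {0xfe,0x3a,0x0d,0x5d}
#1 dst[0x13+3] := {0xb3,0x41,0xd8}
#2 dst[0x14+5] := {0x6b,0xf2,0x3f,0xe8,0x32}
#3 dst[0x04+4] := {0x6b,0xf2,0x3f,0xe8}
query mem[0x04]=0x6b, mem[0x18]=0x32, mem[0x03]=0x0d, mem[0x13]=0xb3, mem[0x1b]=0x5d

MEM[0x04,0x18,0x03,0x13,0x1b] = 6b 32 0d b3 5d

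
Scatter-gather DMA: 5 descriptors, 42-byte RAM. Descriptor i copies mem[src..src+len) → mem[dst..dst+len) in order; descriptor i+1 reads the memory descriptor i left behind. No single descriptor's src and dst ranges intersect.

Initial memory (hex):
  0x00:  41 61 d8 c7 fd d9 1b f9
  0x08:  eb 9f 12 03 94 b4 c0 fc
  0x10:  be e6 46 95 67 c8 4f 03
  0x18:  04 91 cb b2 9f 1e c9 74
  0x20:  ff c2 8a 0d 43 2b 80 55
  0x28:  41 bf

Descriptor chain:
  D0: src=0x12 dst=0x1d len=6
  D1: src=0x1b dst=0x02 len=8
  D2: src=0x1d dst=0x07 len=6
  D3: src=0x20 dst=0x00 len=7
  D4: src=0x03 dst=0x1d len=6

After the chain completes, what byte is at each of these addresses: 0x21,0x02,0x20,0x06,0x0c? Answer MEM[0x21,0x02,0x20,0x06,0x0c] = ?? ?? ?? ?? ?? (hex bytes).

MEM[0x21,0x02,0x20,0x06,0x0c] = 46 03 80 80 03

[0] 0x12->0x1d len=6 : 46 95 67 c8 4f 03
[1] 0x1b->0x02 len=8 : b2 9f 46 95 67 c8 4f 03
[2] 0x1d->0x07 len=6 : 46 95 67 c8 4f 03
[3] 0x20->0x00 len=7 : c8 4f 03 0d 43 2b 80
[4] 0x03->0x1d len=6 : 0d 43 2b 80 46 95
query mem[0x21]=0x46, mem[0x02]=0x03, mem[0x20]=0x80, mem[0x06]=0x80, mem[0x0c]=0x03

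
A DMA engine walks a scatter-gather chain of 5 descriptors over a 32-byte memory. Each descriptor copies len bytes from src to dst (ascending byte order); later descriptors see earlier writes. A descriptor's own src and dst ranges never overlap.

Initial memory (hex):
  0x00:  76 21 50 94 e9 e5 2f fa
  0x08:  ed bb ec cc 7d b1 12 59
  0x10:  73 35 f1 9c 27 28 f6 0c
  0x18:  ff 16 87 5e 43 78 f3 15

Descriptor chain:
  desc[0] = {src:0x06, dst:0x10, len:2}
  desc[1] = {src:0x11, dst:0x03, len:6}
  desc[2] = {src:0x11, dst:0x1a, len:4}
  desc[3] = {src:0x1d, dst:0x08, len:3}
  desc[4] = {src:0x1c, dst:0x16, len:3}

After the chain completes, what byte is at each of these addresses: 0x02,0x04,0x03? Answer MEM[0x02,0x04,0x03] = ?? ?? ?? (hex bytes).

MEM[0x02,0x04,0x03] = 50 f1 fa

  after D0: wrote 2B at 0x10 = 2ffa
  after D1: wrote 6B at 0x03 = faf19c2728f6
  after D2: wrote 4B at 0x1a = faf19c27
  after D3: wrote 3B at 0x08 = 27f315
  after D4: wrote 3B at 0x16 = 9c27f3
query mem[0x02]=0x50, mem[0x04]=0xf1, mem[0x03]=0xfa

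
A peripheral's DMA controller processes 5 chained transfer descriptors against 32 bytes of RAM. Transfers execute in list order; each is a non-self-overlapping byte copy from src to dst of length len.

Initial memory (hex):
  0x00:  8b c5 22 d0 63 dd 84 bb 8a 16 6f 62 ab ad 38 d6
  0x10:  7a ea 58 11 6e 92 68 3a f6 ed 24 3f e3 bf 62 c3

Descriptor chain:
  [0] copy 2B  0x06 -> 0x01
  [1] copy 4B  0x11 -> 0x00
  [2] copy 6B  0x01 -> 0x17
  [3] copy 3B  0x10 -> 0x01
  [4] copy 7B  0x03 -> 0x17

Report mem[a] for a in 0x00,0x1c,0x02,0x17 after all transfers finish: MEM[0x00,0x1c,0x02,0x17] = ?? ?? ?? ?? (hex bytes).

MEM[0x00,0x1c,0x02,0x17] = ea 8a ea 58

[0] 0x06->0x01 len=2 : 84 bb
[1] 0x11->0x00 len=4 : ea 58 11 6e
[2] 0x01->0x17 len=6 : 58 11 6e 63 dd 84
[3] 0x10->0x01 len=3 : 7a ea 58
[4] 0x03->0x17 len=7 : 58 63 dd 84 bb 8a 16
query mem[0x00]=0xea, mem[0x1c]=0x8a, mem[0x02]=0xea, mem[0x17]=0x58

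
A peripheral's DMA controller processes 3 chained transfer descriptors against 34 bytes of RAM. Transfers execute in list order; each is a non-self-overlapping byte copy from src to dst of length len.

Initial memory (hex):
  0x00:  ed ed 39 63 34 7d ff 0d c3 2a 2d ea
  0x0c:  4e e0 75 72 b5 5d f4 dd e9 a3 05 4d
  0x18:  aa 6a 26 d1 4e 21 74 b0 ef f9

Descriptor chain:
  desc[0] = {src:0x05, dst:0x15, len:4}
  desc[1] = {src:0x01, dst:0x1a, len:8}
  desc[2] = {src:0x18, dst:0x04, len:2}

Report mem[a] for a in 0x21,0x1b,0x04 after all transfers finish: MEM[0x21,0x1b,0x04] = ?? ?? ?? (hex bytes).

D0: mem[0x15..0x18] <- [7d ff 0d c3]
D1: mem[0x1a..0x21] <- [ed 39 63 34 7d ff 0d c3]
D2: mem[0x04..0x05] <- [c3 6a]
query mem[0x21]=0xc3, mem[0x1b]=0x39, mem[0x04]=0xc3

MEM[0x21,0x1b,0x04] = c3 39 c3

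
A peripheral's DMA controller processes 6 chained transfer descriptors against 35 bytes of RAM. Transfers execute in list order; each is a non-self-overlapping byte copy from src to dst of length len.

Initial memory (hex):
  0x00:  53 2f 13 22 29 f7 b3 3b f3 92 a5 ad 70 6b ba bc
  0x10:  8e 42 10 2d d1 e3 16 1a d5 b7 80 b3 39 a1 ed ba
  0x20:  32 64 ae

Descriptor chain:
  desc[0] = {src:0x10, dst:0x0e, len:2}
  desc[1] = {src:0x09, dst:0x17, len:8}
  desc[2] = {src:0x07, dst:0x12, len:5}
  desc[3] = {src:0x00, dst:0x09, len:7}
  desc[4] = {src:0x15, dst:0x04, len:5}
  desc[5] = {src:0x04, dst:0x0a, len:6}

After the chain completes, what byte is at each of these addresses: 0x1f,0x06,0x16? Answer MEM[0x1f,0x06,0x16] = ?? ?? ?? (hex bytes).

#0 dst[0x0e+2] := {0x8e,0x42}
#1 dst[0x17+8] := {0x92,0xa5,0xad,0x70,0x6b,0x8e,0x42,0x8e}
#2 dst[0x12+5] := {0x3b,0xf3,0x92,0xa5,0xad}
#3 dst[0x09+7] := {0x53,0x2f,0x13,0x22,0x29,0xf7,0xb3}
#4 dst[0x04+5] := {0xa5,0xad,0x92,0xa5,0xad}
#5 dst[0x0a+6] := {0xa5,0xad,0x92,0xa5,0xad,0x53}
query mem[0x1f]=0xba, mem[0x06]=0x92, mem[0x16]=0xad

MEM[0x1f,0x06,0x16] = ba 92 ad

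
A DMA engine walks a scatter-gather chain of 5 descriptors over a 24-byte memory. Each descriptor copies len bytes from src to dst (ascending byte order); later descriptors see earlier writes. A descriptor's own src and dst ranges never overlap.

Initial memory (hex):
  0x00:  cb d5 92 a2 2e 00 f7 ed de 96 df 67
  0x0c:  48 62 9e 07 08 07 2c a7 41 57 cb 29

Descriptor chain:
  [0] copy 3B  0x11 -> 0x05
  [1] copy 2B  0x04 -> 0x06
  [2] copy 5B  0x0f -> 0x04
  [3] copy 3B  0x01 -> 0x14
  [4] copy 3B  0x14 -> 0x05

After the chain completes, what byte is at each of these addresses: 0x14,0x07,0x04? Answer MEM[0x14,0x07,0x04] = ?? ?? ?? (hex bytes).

[0] 0x11->0x05 len=3 : 07 2c a7
[1] 0x04->0x06 len=2 : 2e 07
[2] 0x0f->0x04 len=5 : 07 08 07 2c a7
[3] 0x01->0x14 len=3 : d5 92 a2
[4] 0x14->0x05 len=3 : d5 92 a2
query mem[0x14]=0xd5, mem[0x07]=0xa2, mem[0x04]=0x07

MEM[0x14,0x07,0x04] = d5 a2 07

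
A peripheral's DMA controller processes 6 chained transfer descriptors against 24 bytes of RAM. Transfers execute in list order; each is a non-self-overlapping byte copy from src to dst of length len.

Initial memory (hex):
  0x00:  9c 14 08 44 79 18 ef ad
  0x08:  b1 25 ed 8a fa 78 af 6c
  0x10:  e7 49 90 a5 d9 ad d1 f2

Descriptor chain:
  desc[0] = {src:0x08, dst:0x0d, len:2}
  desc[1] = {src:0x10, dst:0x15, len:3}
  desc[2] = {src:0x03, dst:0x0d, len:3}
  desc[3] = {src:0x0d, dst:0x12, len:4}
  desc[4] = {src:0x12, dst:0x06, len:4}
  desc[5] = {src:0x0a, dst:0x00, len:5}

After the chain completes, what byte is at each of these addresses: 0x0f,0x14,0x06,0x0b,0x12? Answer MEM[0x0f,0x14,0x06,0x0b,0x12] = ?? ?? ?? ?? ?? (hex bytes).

MEM[0x0f,0x14,0x06,0x0b,0x12] = 18 18 44 8a 44

  after D0: wrote 2B at 0x0d = b125
  after D1: wrote 3B at 0x15 = e74990
  after D2: wrote 3B at 0x0d = 447918
  after D3: wrote 4B at 0x12 = 447918e7
  after D4: wrote 4B at 0x06 = 447918e7
  after D5: wrote 5B at 0x00 = ed8afa4479
query mem[0x0f]=0x18, mem[0x14]=0x18, mem[0x06]=0x44, mem[0x0b]=0x8a, mem[0x12]=0x44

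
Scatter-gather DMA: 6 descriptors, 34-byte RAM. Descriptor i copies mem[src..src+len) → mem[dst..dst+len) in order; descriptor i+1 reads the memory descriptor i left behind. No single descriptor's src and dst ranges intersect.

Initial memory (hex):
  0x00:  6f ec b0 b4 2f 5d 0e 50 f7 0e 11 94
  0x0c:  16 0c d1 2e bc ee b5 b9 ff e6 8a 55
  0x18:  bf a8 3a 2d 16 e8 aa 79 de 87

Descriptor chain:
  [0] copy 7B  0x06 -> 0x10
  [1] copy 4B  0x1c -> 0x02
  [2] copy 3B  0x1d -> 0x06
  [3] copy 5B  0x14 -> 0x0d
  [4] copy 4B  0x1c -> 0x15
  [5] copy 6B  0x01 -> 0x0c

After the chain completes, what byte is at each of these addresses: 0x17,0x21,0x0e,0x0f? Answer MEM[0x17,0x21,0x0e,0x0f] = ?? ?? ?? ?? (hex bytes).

  after D0: wrote 7B at 0x10 = 0e50f70e119416
  after D1: wrote 4B at 0x02 = 16e8aa79
  after D2: wrote 3B at 0x06 = e8aa79
  after D3: wrote 5B at 0x0d = 11941655bf
  after D4: wrote 4B at 0x15 = 16e8aa79
  after D5: wrote 6B at 0x0c = ec16e8aa79e8
query mem[0x17]=0xaa, mem[0x21]=0x87, mem[0x0e]=0xe8, mem[0x0f]=0xaa

MEM[0x17,0x21,0x0e,0x0f] = aa 87 e8 aa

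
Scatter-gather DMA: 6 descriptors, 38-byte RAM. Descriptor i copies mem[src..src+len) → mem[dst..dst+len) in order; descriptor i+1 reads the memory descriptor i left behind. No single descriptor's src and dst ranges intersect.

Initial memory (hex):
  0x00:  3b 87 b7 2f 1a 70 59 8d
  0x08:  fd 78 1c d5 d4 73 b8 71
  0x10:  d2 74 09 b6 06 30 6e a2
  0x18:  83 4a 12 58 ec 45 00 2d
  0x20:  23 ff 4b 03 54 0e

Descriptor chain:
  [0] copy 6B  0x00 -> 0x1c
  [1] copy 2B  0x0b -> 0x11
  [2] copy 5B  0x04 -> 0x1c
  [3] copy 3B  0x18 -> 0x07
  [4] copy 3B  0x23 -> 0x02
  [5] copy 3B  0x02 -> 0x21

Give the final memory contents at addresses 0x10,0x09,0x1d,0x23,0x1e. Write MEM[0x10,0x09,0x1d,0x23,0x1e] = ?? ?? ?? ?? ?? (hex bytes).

#0 dst[0x1c+6] := {0x3b,0x87,0xb7,0x2f,0x1a,0x70}
#1 dst[0x11+2] := {0xd5,0xd4}
#2 dst[0x1c+5] := {0x1a,0x70,0x59,0x8d,0xfd}
#3 dst[0x07+3] := {0x83,0x4a,0x12}
#4 dst[0x02+3] := {0x03,0x54,0x0e}
#5 dst[0x21+3] := {0x03,0x54,0x0e}
query mem[0x10]=0xd2, mem[0x09]=0x12, mem[0x1d]=0x70, mem[0x23]=0x0e, mem[0x1e]=0x59

MEM[0x10,0x09,0x1d,0x23,0x1e] = d2 12 70 0e 59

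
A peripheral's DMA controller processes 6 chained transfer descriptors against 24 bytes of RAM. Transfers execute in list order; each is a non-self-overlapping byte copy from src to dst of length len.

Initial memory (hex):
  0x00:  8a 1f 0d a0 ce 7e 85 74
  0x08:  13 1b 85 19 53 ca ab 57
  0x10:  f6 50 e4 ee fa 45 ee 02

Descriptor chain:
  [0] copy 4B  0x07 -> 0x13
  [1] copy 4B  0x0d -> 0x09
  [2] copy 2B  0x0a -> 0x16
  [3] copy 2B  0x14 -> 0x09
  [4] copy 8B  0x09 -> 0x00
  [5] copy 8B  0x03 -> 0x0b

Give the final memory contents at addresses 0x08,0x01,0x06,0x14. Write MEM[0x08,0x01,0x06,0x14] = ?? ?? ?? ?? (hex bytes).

MEM[0x08,0x01,0x06,0x14] = 13 1b 57 13

[0] 0x07->0x13 len=4 : 74 13 1b 85
[1] 0x0d->0x09 len=4 : ca ab 57 f6
[2] 0x0a->0x16 len=2 : ab 57
[3] 0x14->0x09 len=2 : 13 1b
[4] 0x09->0x00 len=8 : 13 1b 57 f6 ca ab 57 f6
[5] 0x03->0x0b len=8 : f6 ca ab 57 f6 13 13 1b
query mem[0x08]=0x13, mem[0x01]=0x1b, mem[0x06]=0x57, mem[0x14]=0x13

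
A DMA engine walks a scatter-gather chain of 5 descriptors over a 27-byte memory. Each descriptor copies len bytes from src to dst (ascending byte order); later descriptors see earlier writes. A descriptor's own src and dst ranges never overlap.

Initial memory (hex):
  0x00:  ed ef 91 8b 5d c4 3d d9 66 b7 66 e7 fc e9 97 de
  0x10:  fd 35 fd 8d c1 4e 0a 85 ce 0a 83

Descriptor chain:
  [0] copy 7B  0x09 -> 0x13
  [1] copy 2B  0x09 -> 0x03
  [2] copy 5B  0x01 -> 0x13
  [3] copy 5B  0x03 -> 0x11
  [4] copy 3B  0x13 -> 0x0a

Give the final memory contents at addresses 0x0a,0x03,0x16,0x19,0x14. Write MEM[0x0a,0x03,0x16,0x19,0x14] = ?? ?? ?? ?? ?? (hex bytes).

MEM[0x0a,0x03,0x16,0x19,0x14] = c4 b7 66 de 3d

#0 dst[0x13+7] := {0xb7,0x66,0xe7,0xfc,0xe9,0x97,0xde}
#1 dst[0x03+2] := {0xb7,0x66}
#2 dst[0x13+5] := {0xef,0x91,0xb7,0x66,0xc4}
#3 dst[0x11+5] := {0xb7,0x66,0xc4,0x3d,0xd9}
#4 dst[0x0a+3] := {0xc4,0x3d,0xd9}
query mem[0x0a]=0xc4, mem[0x03]=0xb7, mem[0x16]=0x66, mem[0x19]=0xde, mem[0x14]=0x3d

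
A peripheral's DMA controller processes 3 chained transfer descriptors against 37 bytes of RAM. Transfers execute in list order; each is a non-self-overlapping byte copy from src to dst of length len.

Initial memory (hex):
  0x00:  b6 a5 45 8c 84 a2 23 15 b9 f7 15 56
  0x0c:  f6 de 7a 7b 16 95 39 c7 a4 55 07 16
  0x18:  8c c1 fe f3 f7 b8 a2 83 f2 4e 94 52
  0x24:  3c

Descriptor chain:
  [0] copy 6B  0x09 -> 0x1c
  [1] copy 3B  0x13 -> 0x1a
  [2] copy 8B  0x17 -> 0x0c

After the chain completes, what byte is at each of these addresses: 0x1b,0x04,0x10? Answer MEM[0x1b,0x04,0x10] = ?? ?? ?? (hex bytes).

  after D0: wrote 6B at 0x1c = f71556f6de7a
  after D1: wrote 3B at 0x1a = c7a455
  after D2: wrote 8B at 0x0c = 168cc1c7a4551556
query mem[0x1b]=0xa4, mem[0x04]=0x84, mem[0x10]=0xa4

MEM[0x1b,0x04,0x10] = a4 84 a4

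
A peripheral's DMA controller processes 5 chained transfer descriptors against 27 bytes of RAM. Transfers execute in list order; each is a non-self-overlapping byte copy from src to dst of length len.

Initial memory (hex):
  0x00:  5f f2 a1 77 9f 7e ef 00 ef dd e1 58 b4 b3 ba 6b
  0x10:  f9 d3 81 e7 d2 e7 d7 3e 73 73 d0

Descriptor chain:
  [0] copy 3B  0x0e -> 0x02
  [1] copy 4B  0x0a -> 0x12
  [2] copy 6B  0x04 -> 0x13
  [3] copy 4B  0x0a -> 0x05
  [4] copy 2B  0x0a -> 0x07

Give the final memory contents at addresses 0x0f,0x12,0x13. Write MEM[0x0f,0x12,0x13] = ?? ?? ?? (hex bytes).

MEM[0x0f,0x12,0x13] = 6b e1 f9

D0: mem[0x02..0x04] <- [ba 6b f9]
D1: mem[0x12..0x15] <- [e1 58 b4 b3]
D2: mem[0x13..0x18] <- [f9 7e ef 00 ef dd]
D3: mem[0x05..0x08] <- [e1 58 b4 b3]
D4: mem[0x07..0x08] <- [e1 58]
query mem[0x0f]=0x6b, mem[0x12]=0xe1, mem[0x13]=0xf9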